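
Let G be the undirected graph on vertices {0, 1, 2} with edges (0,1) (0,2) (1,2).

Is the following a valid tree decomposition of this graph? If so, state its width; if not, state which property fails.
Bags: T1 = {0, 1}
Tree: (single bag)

A tree decomposition must satisfy three properties: every vertex lies in some bag; for every edge, both endpoints lie together in some bag; and for every vertex, the bags containing it form a connected subtree. Here vertex 2 appears in no bag, so the decomposition is invalid.

No — vertex 2 appears in no bag.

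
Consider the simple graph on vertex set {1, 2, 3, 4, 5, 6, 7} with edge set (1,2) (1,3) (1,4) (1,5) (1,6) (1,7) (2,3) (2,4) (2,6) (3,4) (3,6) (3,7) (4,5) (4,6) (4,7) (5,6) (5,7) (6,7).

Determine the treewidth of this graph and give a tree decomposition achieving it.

Every bag has size at most 5, so the width is 5 − 1 = 4 and tw(G) ≤ 4. For the lower bound, the 5 vertices {1, 2, 3, 4, 6} are pairwise adjacent, and any tree decomposition puts a clique entirely inside one bag — forcing width ≥ 4. Hence tw(G) = 4 exactly.

Treewidth 4.
One optimal decomposition is:
Bags: B1 = {1, 3, 4, 6, 7}  B2 = {1, 4, 5, 6, 7}  B3 = {1, 2, 3, 4, 6}
Tree: B1–B2, B1–B3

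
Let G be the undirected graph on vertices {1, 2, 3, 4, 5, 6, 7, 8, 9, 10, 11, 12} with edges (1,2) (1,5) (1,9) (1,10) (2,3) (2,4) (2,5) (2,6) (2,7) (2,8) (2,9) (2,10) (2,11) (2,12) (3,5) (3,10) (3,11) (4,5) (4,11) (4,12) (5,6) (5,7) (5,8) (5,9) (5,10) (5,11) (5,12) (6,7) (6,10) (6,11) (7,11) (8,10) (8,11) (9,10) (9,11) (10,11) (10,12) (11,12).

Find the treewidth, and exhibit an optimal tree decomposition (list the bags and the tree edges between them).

Each bag holds 5 vertices, so the decomposition has width 4, which upper-bounds the treewidth. Conversely, {1, 2, 5, 9, 10} is a clique of size 5, and the vertices of any clique must share a bag in every tree decomposition; so some bag has ≥ 5 vertices and tw(G) ≥ 4. Therefore the treewidth is 4.

Treewidth 4.
One such decomposition:
Bags: B1 = {2, 5, 8, 10, 11}  B2 = {2, 3, 5, 10, 11}  B3 = {2, 5, 6, 10, 11}  B4 = {2, 5, 9, 10, 11}  B5 = {1, 2, 5, 9, 10}  B6 = {2, 5, 10, 11, 12}  B7 = {2, 4, 5, 11, 12}  B8 = {2, 5, 6, 7, 11}
Tree: B1–B2, B1–B3, B1–B4, B4–B5, B1–B6, B6–B7, B3–B8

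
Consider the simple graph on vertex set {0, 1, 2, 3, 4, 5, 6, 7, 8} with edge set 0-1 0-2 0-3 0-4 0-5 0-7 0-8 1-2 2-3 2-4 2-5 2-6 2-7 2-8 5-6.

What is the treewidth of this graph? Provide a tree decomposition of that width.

Treewidth 2.
One such decomposition:
Bags: B1 = {0, 2, 4}  B2 = {0, 2, 8}  B3 = {0, 1, 2}  B4 = {0, 2, 5}  B5 = {0, 2, 3}  B6 = {0, 2, 7}  B7 = {2, 5, 6}
Tree: B1–B2, B2–B3, B3–B4, B3–B5, B2–B6, B4–B7

Each bag holds 3 vertices, so the decomposition has width 2, which upper-bounds the treewidth. On the other hand G contains the 3-clique {0, 1, 2}. A clique must lie in a single bag of any decomposition, so no decomposition can have width below 2. The upper and lower bounds meet at 2, so that is the treewidth.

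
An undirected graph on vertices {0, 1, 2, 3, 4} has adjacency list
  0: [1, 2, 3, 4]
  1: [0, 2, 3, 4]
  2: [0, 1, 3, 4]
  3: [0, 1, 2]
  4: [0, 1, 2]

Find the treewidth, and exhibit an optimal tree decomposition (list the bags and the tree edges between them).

Treewidth 3.
One optimal decomposition is:
Bags: B1 = {0, 1, 2, 4}  B2 = {0, 1, 2, 3}
Tree: B1–B2

Every bag has size at most 4, so the width is 4 − 1 = 3 and tw(G) ≤ 3. On the other hand G contains the 4-clique {0, 1, 2, 3}. A clique must lie in a single bag of any decomposition, so no decomposition can have width below 3. Therefore the treewidth is 3.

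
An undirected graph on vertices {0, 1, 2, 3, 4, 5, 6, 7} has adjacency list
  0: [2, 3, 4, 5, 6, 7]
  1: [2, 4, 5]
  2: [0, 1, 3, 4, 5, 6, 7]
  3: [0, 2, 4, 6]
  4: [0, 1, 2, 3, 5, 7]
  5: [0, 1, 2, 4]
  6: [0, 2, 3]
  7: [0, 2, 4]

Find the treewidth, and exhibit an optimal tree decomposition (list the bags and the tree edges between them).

Treewidth 3.
Bags: B1 = {0, 2, 4, 5}  B2 = {1, 2, 4, 5}  B3 = {0, 2, 3, 4}  B4 = {0, 2, 4, 7}  B5 = {0, 2, 3, 6}
Tree: B1–B2, B1–B3, B3–B4, B3–B5

The largest bag has 4 vertices, giving width 3; this decomposition certifies tw(G) ≤ 3. For the lower bound, the 4 vertices {0, 2, 3, 4} are pairwise adjacent, and any tree decomposition puts a clique entirely inside one bag — forcing width ≥ 3. Combining the bounds, tw(G) = 3.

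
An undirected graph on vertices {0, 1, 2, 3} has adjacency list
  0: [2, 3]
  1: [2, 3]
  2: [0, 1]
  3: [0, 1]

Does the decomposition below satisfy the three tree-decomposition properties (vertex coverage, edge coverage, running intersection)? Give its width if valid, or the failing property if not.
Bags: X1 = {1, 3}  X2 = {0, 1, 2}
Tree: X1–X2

A tree decomposition must satisfy three properties: every vertex lies in some bag; for every edge, both endpoints lie together in some bag; and for every vertex, the bags containing it form a connected subtree. Here edge (0,3) lies in no bag, so the decomposition is invalid.

No — edge (0,3) lies in no bag.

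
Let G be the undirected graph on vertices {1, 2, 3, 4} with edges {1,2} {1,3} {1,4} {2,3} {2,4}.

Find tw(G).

A width-2 tree decomposition is:
Bags: B1 = {1, 2, 4}  B2 = {1, 2, 3}
Tree: B1–B2
The largest bag has 3 vertices, giving width 2; this decomposition certifies tw(G) ≤ 2. On the other hand G contains the 3-clique {1, 2, 3}. A clique must lie in a single bag of any decomposition, so no decomposition can have width below 2. The upper and lower bounds meet at 2, so that is the treewidth.

2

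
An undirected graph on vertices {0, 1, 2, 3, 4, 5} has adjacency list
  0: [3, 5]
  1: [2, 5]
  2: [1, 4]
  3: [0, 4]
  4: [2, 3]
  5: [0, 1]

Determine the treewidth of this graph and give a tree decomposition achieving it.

Treewidth 2.
One such decomposition:
Bags: B1 = {0, 1, 5}  B2 = {0, 1, 2}  B3 = {0, 2, 4}  B4 = {0, 3, 4}
Tree: B1–B2, B2–B3, B3–B4

Every bag has size at most 3, so the width is 3 − 1 = 2 and tw(G) ≤ 2. For the lower bound, G contains the cycle 0–5–1–2–4–3–0, so G is not a forest; only forests have treewidth ≤ 1, hence tw(G) ≥ 2. The upper and lower bounds meet at 2, so that is the treewidth.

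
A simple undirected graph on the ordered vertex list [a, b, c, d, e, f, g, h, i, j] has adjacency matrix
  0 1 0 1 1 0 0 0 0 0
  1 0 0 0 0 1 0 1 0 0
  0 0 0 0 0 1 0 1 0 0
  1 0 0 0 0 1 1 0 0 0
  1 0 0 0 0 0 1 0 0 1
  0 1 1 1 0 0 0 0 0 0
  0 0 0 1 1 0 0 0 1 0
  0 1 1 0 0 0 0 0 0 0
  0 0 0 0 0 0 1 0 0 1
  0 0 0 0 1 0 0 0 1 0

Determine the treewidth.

2

A width-2 tree decomposition is:
Bags: B1 = {e, i, j}  B2 = {e, g, i}  B3 = {a, e, g}  B4 = {a, d, g}  B5 = {a, b, d}  B6 = {b, d, f}  B7 = {b, f, h}  B8 = {c, f, h}
Tree: B1–B2, B2–B3, B3–B4, B4–B5, B5–B6, B6–B7, B7–B8
Each bag holds 3 vertices, so the decomposition has width 2, which upper-bounds the treewidth. For the lower bound, G contains the cycle j–i–g–e–j, so G is not a forest; only forests have treewidth ≤ 1, hence tw(G) ≥ 2. Hence tw(G) = 2 exactly.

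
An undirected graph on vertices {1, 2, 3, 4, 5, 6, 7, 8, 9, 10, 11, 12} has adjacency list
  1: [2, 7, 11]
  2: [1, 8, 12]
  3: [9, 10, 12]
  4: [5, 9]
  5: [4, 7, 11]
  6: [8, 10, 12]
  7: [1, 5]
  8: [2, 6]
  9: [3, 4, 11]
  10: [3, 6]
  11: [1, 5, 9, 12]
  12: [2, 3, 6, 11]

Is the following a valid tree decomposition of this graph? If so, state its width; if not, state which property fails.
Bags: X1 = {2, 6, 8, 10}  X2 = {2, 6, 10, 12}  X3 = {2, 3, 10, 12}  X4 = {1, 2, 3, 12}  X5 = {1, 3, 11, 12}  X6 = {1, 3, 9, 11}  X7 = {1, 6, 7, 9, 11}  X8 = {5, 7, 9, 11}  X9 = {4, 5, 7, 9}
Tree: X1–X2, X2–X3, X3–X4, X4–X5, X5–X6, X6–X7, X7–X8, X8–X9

A tree decomposition must satisfy three properties: every vertex lies in some bag; for every edge, both endpoints lie together in some bag; and for every vertex, the bags containing it form a connected subtree. Here bags containing vertex 6 are not connected in the tree, so the decomposition is invalid.

No — bags containing vertex 6 are not connected in the tree.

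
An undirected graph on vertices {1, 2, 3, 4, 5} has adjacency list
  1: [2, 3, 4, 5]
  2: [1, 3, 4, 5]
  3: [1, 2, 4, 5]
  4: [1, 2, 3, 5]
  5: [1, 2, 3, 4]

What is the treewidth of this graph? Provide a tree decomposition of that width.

Treewidth 4.
One such decomposition:
Bags: B1 = {1, 2, 3, 4, 5}
Tree: (single bag)

With just one bag of size 5, the width is 5 − 1 = 4, so tw(G) ≤ 4. Conversely, {1, 2, 3, 4, 5} is a clique of size 5, and the vertices of any clique must share a bag in every tree decomposition; so some bag has ≥ 5 vertices and tw(G) ≥ 4. The upper and lower bounds meet at 4, so that is the treewidth.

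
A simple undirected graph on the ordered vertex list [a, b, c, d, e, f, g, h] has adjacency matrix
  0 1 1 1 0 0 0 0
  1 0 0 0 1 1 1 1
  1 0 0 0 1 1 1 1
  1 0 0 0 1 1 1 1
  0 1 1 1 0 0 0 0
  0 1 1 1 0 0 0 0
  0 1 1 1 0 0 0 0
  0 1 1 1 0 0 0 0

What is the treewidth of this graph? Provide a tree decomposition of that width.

Each bag holds 4 vertices, so the decomposition has width 3, which upper-bounds the treewidth. For the lower bound: the 4 vertex sets {d,e}, {c,g}, {b}, {f} are disjoint, each induces a connected subgraph, and every pair is joined by at least one edge of G. Contracting each set to a single vertex therefore yields K_{4} as a minor, and since treewidth is minor-monotone, tw(G) ≥ tw(K_{4}) = 3. Hence tw(G) = 3 exactly.

Treewidth 3.
One optimal decomposition is:
Bags: B1 = {b, c, d, e}  B2 = {b, c, d, g}  B3 = {b, c, d, f}  B4 = {a, b, c, d}  B5 = {b, c, d, h}
Tree: B1–B2, B2–B3, B3–B4, B4–B5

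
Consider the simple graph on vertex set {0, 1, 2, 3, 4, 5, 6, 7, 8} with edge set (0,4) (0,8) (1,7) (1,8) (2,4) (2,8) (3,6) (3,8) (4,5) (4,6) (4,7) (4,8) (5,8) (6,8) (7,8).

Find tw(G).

2

A width-2 tree decomposition is:
Bags: B1 = {2, 4, 8}  B2 = {4, 5, 8}  B3 = {4, 7, 8}  B4 = {4, 6, 8}  B5 = {3, 6, 8}  B6 = {0, 4, 8}  B7 = {1, 7, 8}
Tree: B1–B2, B2–B3, B1–B4, B4–B5, B4–B6, B3–B7
Each bag holds 3 vertices, so the decomposition has width 2, which upper-bounds the treewidth. Conversely, {1, 7, 8} is a clique of size 3, and the vertices of any clique must share a bag in every tree decomposition; so some bag has ≥ 3 vertices and tw(G) ≥ 2. Therefore the treewidth is 2.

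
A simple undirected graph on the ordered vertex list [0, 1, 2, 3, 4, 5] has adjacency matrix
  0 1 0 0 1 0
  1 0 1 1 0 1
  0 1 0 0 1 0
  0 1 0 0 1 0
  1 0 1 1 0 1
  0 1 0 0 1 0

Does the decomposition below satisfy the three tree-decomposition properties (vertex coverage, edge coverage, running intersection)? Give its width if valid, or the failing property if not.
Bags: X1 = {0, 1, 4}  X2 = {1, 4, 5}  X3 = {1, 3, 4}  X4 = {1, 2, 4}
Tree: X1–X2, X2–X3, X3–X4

Yes; width 2.

Vertex coverage: the bags together contain {0, 1, 2, 3, 4, 5}, the full vertex set. Edge coverage: each edge of G has both endpoints in at least one bag. Running intersection: for every vertex, the bags containing it form a connected subtree. All three properties hold, so this is a valid tree decomposition of width max|bag| − 1 = 2, and hence tw(G) ≤ 2.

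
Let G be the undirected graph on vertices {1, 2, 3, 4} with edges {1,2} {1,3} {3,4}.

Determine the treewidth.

A width-1 tree decomposition is:
Bags: B1 = {3, 4}  B2 = {1, 3}  B3 = {1, 2}
Tree: B1–B2, B2–B3
The largest bag has 2 vertices, giving width 1; this decomposition certifies tw(G) ≤ 1. Since G has at least one edge (e.g. 4–3), it is not an edgeless graph, so tw(G) ≥ 1. Therefore the treewidth is 1.

1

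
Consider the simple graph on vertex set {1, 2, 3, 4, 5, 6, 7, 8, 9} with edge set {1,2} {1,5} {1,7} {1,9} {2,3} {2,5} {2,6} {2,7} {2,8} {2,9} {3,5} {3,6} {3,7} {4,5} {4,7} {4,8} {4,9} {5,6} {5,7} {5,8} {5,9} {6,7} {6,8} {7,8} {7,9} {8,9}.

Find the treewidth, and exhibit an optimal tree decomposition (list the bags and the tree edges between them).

Treewidth 4.
Bags: B1 = {2, 5, 7, 8, 9}  B2 = {4, 5, 7, 8, 9}  B3 = {2, 5, 6, 7, 8}  B4 = {2, 3, 5, 6, 7}  B5 = {1, 2, 5, 7, 9}
Tree: B1–B2, B1–B3, B3–B4, B1–B5

Every bag has size at most 5, so the width is 5 − 1 = 4 and tw(G) ≤ 4. Conversely, {1, 2, 5, 7, 9} is a clique of size 5, and the vertices of any clique must share a bag in every tree decomposition; so some bag has ≥ 5 vertices and tw(G) ≥ 4. The upper and lower bounds meet at 4, so that is the treewidth.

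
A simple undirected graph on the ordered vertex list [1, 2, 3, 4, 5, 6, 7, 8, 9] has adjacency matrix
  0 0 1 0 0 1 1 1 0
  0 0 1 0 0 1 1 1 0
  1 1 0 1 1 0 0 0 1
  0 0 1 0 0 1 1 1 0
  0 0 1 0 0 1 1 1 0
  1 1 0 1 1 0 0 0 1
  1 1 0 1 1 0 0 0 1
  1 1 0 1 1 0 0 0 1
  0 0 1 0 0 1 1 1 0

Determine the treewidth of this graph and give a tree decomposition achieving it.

Treewidth 4.
Bags: B1 = {3, 5, 6, 7, 8}  B2 = {2, 3, 6, 7, 8}  B3 = {3, 6, 7, 8, 9}  B4 = {3, 4, 6, 7, 8}  B5 = {1, 3, 6, 7, 8}
Tree: B1–B2, B2–B3, B3–B4, B4–B5

Every bag has size at most 5, so the width is 5 − 1 = 4 and tw(G) ≤ 4. For the lower bound: the 5 vertex sets {3,5}, {2,6}, {7,9}, {8}, {4} are disjoint, each induces a connected subgraph, and every pair is joined by at least one edge of G. Contracting each set to a single vertex therefore yields K_{5} as a minor, and since treewidth is minor-monotone, tw(G) ≥ tw(K_{5}) = 4. Hence tw(G) = 4 exactly.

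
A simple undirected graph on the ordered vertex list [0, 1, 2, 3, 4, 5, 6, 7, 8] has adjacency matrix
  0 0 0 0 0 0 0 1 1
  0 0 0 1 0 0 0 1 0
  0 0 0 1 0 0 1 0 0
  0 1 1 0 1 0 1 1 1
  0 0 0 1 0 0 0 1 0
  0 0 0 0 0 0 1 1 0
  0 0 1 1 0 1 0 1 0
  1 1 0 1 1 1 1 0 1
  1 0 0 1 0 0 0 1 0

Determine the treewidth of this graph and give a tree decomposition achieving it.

Every bag has size at most 3, so the width is 3 − 1 = 2 and tw(G) ≤ 2. Conversely, {2, 3, 6} is a clique of size 3, and the vertices of any clique must share a bag in every tree decomposition; so some bag has ≥ 3 vertices and tw(G) ≥ 2. The upper and lower bounds meet at 2, so that is the treewidth.

Treewidth 2.
One such decomposition:
Bags: B1 = {3, 4, 7}  B2 = {3, 6, 7}  B3 = {3, 7, 8}  B4 = {2, 3, 6}  B5 = {0, 7, 8}  B6 = {5, 6, 7}  B7 = {1, 3, 7}
Tree: B1–B2, B1–B3, B2–B4, B3–B5, B2–B6, B2–B7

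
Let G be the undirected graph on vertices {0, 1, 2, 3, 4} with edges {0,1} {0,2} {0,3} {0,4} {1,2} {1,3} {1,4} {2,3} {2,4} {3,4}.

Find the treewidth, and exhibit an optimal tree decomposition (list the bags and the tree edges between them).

A single bag containing all 5 vertices is trivially a valid decomposition of width 4. For the lower bound, the 5 vertices {0, 1, 2, 3, 4} are pairwise adjacent, and any tree decomposition puts a clique entirely inside one bag — forcing width ≥ 4. Hence tw(G) = 4 exactly.

Treewidth 4.
One optimal decomposition is:
Bags: B1 = {0, 1, 2, 3, 4}
Tree: (single bag)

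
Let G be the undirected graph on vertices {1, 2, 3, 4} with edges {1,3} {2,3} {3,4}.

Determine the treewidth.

1

A width-1 tree decomposition is:
Bags: B1 = {3, 4}  B2 = {1, 3}  B3 = {2, 3}
Tree: B1–B2, B2–B3
Each bag holds 2 vertices, so the decomposition has width 1, which upper-bounds the treewidth. Any graph with an edge has treewidth ≥ 1, and G has the edge 4–3. Therefore the treewidth is 1.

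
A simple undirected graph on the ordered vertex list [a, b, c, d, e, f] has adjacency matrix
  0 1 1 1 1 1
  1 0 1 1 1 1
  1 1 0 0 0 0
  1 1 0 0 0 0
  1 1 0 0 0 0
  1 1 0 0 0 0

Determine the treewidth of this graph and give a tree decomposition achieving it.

Treewidth 2.
One such decomposition:
Bags: B1 = {a, b, f}  B2 = {a, b, e}  B3 = {a, b, d}  B4 = {a, b, c}
Tree: B1–B2, B2–B3, B3–B4

Each bag holds 3 vertices, so the decomposition has width 2, which upper-bounds the treewidth. On the other hand G contains the 3-clique {a, b, d}. A clique must lie in a single bag of any decomposition, so no decomposition can have width below 2. Hence tw(G) = 2 exactly.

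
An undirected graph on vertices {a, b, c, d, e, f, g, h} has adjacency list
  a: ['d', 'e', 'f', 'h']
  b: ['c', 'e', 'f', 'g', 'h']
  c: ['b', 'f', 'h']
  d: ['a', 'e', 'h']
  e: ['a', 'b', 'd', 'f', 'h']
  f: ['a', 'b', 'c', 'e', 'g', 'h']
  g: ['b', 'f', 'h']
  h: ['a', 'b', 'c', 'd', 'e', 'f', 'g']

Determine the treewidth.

3

A width-3 tree decomposition is:
Bags: B1 = {a, e, f, h}  B2 = {b, e, f, h}  B3 = {b, c, f, h}  B4 = {b, f, g, h}  B5 = {a, d, e, h}
Tree: B1–B2, B2–B3, B3–B4, B1–B5
The largest bag has 4 vertices, giving width 3; this decomposition certifies tw(G) ≤ 3. Conversely, {a, d, e, h} is a clique of size 4, and the vertices of any clique must share a bag in every tree decomposition; so some bag has ≥ 4 vertices and tw(G) ≥ 3. The upper and lower bounds meet at 3, so that is the treewidth.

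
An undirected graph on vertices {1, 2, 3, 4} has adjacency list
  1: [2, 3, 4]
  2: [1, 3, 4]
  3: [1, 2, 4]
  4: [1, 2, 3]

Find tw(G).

3

A width-3 tree decomposition is:
Bags: B1 = {1, 2, 3, 4}
Tree: (single bag)
With just one bag of size 4, the width is 4 − 1 = 3, so tw(G) ≤ 3. Conversely, {1, 2, 3, 4} is a clique of size 4, and the vertices of any clique must share a bag in every tree decomposition; so some bag has ≥ 4 vertices and tw(G) ≥ 3. Hence tw(G) = 3 exactly.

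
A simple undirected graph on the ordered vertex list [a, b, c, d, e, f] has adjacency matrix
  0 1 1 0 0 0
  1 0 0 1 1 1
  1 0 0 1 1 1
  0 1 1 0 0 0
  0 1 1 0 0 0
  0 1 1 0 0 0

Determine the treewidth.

A width-2 tree decomposition is:
Bags: B1 = {a, b, c}  B2 = {b, c, d}  B3 = {b, c, f}  B4 = {b, c, e}
Tree: B1–B2, B2–B3, B3–B4
Every bag has size at most 3, so the width is 3 − 1 = 2 and tw(G) ≤ 2. For the lower bound, G contains the cycle a–c–d–b–a, so G is not a forest; only forests have treewidth ≤ 1, hence tw(G) ≥ 2. Therefore the treewidth is 2.

2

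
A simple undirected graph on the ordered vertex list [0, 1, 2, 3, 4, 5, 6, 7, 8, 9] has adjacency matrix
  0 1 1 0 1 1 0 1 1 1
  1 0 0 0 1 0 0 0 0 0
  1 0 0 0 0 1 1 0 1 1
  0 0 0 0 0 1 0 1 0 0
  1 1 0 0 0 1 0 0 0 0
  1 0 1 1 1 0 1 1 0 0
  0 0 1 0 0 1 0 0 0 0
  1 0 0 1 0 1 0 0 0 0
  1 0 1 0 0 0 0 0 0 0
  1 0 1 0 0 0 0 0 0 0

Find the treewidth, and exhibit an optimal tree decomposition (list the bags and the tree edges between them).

Treewidth 2.
One such decomposition:
Bags: B1 = {0, 5, 7}  B2 = {3, 5, 7}  B3 = {0, 2, 5}  B4 = {0, 2, 8}  B5 = {0, 2, 9}  B6 = {2, 5, 6}  B7 = {0, 4, 5}  B8 = {0, 1, 4}
Tree: B1–B2, B1–B3, B3–B4, B3–B5, B3–B6, B1–B7, B7–B8

The largest bag has 3 vertices, giving width 2; this decomposition certifies tw(G) ≤ 2. On the other hand G contains the 3-clique {0, 1, 4}. A clique must lie in a single bag of any decomposition, so no decomposition can have width below 2. The upper and lower bounds meet at 2, so that is the treewidth.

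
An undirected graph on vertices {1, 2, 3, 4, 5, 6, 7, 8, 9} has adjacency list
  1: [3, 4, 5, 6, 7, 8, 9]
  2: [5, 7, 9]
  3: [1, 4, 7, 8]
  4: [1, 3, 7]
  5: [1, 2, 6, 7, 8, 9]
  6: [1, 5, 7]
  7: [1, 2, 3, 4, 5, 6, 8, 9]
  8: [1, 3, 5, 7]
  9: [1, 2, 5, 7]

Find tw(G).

A width-3 tree decomposition is:
Bags: B1 = {1, 5, 7, 8}  B2 = {1, 5, 6, 7}  B3 = {1, 3, 7, 8}  B4 = {1, 5, 7, 9}  B5 = {2, 5, 7, 9}  B6 = {1, 3, 4, 7}
Tree: B1–B2, B1–B3, B2–B4, B4–B5, B3–B6
The largest bag has 4 vertices, giving width 3; this decomposition certifies tw(G) ≤ 3. Conversely, {1, 3, 7, 8} is a clique of size 4, and the vertices of any clique must share a bag in every tree decomposition; so some bag has ≥ 4 vertices and tw(G) ≥ 3. The upper and lower bounds meet at 3, so that is the treewidth.

3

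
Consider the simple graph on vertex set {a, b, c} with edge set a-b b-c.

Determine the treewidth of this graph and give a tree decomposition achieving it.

Treewidth 1.
Bags: B1 = {a, b}  B2 = {b, c}
Tree: B1–B2

Every bag has size at most 2, so the width is 2 − 1 = 1 and tw(G) ≤ 1. G has an edge, so its treewidth is at least 1. The upper and lower bounds meet at 1, so that is the treewidth.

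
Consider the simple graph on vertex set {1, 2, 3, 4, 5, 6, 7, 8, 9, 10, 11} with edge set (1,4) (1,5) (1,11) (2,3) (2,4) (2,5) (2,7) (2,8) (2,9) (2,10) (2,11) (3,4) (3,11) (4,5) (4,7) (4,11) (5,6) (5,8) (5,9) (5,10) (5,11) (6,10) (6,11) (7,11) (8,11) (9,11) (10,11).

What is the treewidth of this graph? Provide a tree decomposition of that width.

Each bag holds 4 vertices, so the decomposition has width 3, which upper-bounds the treewidth. For the lower bound, the 4 vertices {1, 4, 5, 11} are pairwise adjacent, and any tree decomposition puts a clique entirely inside one bag — forcing width ≥ 3. Therefore the treewidth is 3.

Treewidth 3.
One optimal decomposition is:
Bags: B1 = {2, 5, 10, 11}  B2 = {2, 4, 5, 11}  B3 = {2, 5, 8, 11}  B4 = {2, 5, 9, 11}  B5 = {2, 3, 4, 11}  B6 = {1, 4, 5, 11}  B7 = {5, 6, 10, 11}  B8 = {2, 4, 7, 11}
Tree: B1–B2, B2–B3, B3–B4, B2–B5, B2–B6, B1–B7, B2–B8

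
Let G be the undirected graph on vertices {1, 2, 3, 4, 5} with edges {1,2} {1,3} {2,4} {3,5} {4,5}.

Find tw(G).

2

A width-2 tree decomposition is:
Bags: B1 = {3, 4, 5}  B2 = {2, 3, 4}  B3 = {1, 2, 3}
Tree: B1–B2, B2–B3
Every bag has size at most 3, so the width is 3 − 1 = 2 and tw(G) ≤ 2. The edges 3–5–4–2–1–3 form a cycle, so G is not a tree and its treewidth is at least 2. Therefore the treewidth is 2.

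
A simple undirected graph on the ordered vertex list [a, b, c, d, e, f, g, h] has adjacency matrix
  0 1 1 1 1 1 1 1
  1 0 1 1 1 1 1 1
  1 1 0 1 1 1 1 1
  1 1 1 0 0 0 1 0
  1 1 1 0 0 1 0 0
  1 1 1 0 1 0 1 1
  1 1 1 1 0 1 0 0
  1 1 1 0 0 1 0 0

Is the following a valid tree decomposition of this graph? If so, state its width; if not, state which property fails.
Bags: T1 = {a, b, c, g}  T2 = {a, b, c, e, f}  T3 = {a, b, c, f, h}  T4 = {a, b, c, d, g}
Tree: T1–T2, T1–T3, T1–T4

A tree decomposition must satisfy three properties: every vertex lies in some bag; for every edge, both endpoints lie together in some bag; and for every vertex, the bags containing it form a connected subtree. Here edge (f,g) lies in no bag, so the decomposition is invalid.

No — edge (f,g) lies in no bag.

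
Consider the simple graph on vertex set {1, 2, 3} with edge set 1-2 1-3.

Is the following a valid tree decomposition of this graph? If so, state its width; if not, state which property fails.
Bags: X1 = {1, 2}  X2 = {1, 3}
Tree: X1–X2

Every vertex of G appears in some bag (union = {1, 2, 3}); every edge is covered by a bag; and for each vertex v the set of bags containing v is connected in the bag tree. The decomposition is therefore valid. The largest bag has 2 vertices, so the width is 1.

Yes; width 1.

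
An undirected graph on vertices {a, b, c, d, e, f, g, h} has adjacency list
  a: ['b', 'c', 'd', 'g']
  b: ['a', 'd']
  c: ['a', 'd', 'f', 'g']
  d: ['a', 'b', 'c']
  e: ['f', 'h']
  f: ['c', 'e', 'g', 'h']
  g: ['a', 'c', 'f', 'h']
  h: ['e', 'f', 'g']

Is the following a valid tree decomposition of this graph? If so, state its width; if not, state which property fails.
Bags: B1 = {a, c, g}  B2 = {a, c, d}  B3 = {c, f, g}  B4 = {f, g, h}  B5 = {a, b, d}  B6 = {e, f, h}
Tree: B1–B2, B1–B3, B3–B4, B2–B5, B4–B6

Yes; width 2.

Every vertex of G appears in some bag (union = {a, b, c, d, e, f, g, h}); every edge is covered by a bag; and for each vertex v the set of bags containing v is connected in the bag tree. The decomposition is therefore valid. The largest bag has 3 vertices, so the width is 2.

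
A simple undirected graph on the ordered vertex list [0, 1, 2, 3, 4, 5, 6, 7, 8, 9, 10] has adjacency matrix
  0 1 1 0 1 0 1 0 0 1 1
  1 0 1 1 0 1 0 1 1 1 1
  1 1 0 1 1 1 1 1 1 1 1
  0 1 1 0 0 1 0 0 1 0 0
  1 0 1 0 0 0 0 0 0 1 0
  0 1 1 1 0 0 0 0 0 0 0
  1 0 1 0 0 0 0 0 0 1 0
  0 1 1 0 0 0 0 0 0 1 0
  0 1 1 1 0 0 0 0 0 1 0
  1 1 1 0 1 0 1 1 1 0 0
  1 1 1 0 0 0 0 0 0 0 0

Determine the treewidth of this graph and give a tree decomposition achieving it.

Each bag holds 4 vertices, so the decomposition has width 3, which upper-bounds the treewidth. For the lower bound, the 4 vertices {0, 1, 2, 9} are pairwise adjacent, and any tree decomposition puts a clique entirely inside one bag — forcing width ≥ 3. The upper and lower bounds meet at 3, so that is the treewidth.

Treewidth 3.
One such decomposition:
Bags: B1 = {0, 1, 2, 9}  B2 = {1, 2, 8, 9}  B3 = {0, 1, 2, 10}  B4 = {1, 2, 3, 8}  B5 = {0, 2, 4, 9}  B6 = {1, 2, 7, 9}  B7 = {0, 2, 6, 9}  B8 = {1, 2, 3, 5}
Tree: B1–B2, B1–B3, B2–B4, B1–B5, B2–B6, B5–B7, B4–B8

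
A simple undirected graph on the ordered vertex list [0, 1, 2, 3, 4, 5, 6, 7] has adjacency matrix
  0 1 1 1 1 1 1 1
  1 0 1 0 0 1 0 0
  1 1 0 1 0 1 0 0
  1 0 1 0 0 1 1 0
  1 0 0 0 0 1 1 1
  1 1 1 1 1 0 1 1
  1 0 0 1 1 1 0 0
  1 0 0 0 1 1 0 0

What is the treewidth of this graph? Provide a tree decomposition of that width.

The largest bag has 4 vertices, giving width 3; this decomposition certifies tw(G) ≤ 3. On the other hand G contains the 4-clique {0, 1, 2, 5}. A clique must lie in a single bag of any decomposition, so no decomposition can have width below 3. Therefore the treewidth is 3.

Treewidth 3.
One optimal decomposition is:
Bags: B1 = {0, 4, 5, 7}  B2 = {0, 4, 5, 6}  B3 = {0, 3, 5, 6}  B4 = {0, 2, 3, 5}  B5 = {0, 1, 2, 5}
Tree: B1–B2, B2–B3, B3–B4, B4–B5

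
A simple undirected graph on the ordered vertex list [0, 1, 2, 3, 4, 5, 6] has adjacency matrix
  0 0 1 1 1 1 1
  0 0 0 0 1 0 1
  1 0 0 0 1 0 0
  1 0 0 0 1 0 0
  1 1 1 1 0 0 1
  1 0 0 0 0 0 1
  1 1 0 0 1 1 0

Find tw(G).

A width-2 tree decomposition is:
Bags: B1 = {0, 5, 6}  B2 = {0, 4, 6}  B3 = {1, 4, 6}  B4 = {0, 2, 4}  B5 = {0, 3, 4}
Tree: B1–B2, B2–B3, B2–B4, B2–B5
Each bag holds 3 vertices, so the decomposition has width 2, which upper-bounds the treewidth. For the lower bound, the 3 vertices {0, 2, 4} are pairwise adjacent, and any tree decomposition puts a clique entirely inside one bag — forcing width ≥ 2. Therefore the treewidth is 2.

2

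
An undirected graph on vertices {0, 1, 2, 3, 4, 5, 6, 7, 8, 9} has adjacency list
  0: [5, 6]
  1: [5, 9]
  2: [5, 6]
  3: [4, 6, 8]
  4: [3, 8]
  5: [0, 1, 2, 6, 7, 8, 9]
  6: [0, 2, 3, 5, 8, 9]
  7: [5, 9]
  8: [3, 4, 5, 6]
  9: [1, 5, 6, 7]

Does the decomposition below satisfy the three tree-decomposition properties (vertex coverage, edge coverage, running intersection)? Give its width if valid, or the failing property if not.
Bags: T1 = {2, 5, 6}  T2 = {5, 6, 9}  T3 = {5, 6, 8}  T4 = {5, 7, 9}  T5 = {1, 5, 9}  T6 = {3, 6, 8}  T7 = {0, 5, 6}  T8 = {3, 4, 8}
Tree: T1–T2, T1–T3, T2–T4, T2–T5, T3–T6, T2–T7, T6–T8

Every vertex of G appears in some bag (union = {0, 1, 2, 3, 4, 5, 6, 7, 8, 9}); every edge is covered by a bag; and for each vertex v the set of bags containing v is connected in the bag tree. The decomposition is therefore valid. The largest bag has 3 vertices, so the width is 2.

Yes; width 2.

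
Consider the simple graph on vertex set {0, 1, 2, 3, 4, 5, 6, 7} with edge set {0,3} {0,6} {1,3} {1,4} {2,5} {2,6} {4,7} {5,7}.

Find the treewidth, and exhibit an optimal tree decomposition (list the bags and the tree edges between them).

Treewidth 2.
Bags: B1 = {2, 5, 7}  B2 = {2, 6, 7}  B3 = {0, 6, 7}  B4 = {0, 3, 7}  B5 = {1, 3, 7}  B6 = {1, 4, 7}
Tree: B1–B2, B2–B3, B3–B4, B4–B5, B5–B6

Every bag has size at most 3, so the width is 3 − 1 = 2 and tw(G) ≤ 2. Since 7–5–2–6–0–3–1–4–7 is a cycle in G, G is not acyclic. Forests are exactly the graphs of treewidth ≤ 1, so tw(G) ≥ 2. The upper and lower bounds meet at 2, so that is the treewidth.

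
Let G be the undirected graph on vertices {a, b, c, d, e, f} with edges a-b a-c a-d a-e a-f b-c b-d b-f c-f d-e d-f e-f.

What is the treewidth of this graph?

3

A width-3 tree decomposition is:
Bags: B1 = {a, b, d, f}  B2 = {a, d, e, f}  B3 = {a, b, c, f}
Tree: B1–B2, B1–B3
Every bag has size at most 4, so the width is 4 − 1 = 3 and tw(G) ≤ 3. Conversely, {a, d, e, f} is a clique of size 4, and the vertices of any clique must share a bag in every tree decomposition; so some bag has ≥ 4 vertices and tw(G) ≥ 3. The upper and lower bounds meet at 3, so that is the treewidth.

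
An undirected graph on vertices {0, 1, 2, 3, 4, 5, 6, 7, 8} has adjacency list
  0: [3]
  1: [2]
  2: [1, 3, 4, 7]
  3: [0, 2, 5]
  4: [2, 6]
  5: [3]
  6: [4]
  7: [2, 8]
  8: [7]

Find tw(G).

A width-1 tree decomposition is:
Bags: B1 = {2, 3}  B2 = {1, 2}  B3 = {2, 4}  B4 = {2, 7}  B5 = {0, 3}  B6 = {4, 6}  B7 = {7, 8}  B8 = {3, 5}
Tree: B1–B2, B1–B3, B2–B4, B1–B5, B3–B6, B4–B7, B5–B8
Every bag has size at most 2, so the width is 2 − 1 = 1 and tw(G) ≤ 1. G has an edge, so its treewidth is at least 1. Hence tw(G) = 1 exactly.

1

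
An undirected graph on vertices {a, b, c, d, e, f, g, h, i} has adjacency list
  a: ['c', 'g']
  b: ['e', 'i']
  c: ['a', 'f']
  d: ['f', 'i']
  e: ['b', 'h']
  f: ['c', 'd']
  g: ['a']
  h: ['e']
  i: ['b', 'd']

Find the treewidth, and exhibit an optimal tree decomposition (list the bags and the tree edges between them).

Every bag has size at most 2, so the width is 2 − 1 = 1 and tw(G) ≤ 1. Any graph with an edge has treewidth ≥ 1, and G has the edge g–a. Therefore the treewidth is 1.

Treewidth 1.
One such decomposition:
Bags: B1 = {a, g}  B2 = {a, c}  B3 = {c, f}  B4 = {d, f}  B5 = {d, i}  B6 = {b, i}  B7 = {b, e}  B8 = {e, h}
Tree: B1–B2, B2–B3, B3–B4, B4–B5, B5–B6, B6–B7, B7–B8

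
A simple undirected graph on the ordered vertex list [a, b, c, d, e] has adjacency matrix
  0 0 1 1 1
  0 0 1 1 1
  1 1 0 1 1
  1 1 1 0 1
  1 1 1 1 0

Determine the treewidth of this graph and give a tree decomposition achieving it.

Treewidth 3.
Bags: B1 = {b, c, d, e}  B2 = {a, c, d, e}
Tree: B1–B2

Every bag has size at most 4, so the width is 4 − 1 = 3 and tw(G) ≤ 3. Conversely, {a, c, d, e} is a clique of size 4, and the vertices of any clique must share a bag in every tree decomposition; so some bag has ≥ 4 vertices and tw(G) ≥ 3. Combining the bounds, tw(G) = 3.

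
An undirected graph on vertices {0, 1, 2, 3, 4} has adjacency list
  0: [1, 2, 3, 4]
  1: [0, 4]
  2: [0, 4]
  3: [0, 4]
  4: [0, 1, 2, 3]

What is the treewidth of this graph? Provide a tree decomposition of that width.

Treewidth 2.
One such decomposition:
Bags: B1 = {0, 3, 4}  B2 = {0, 1, 4}  B3 = {0, 2, 4}
Tree: B1–B2, B2–B3

Each bag holds 3 vertices, so the decomposition has width 2, which upper-bounds the treewidth. On the other hand G contains the 3-clique {0, 1, 4}. A clique must lie in a single bag of any decomposition, so no decomposition can have width below 2. Therefore the treewidth is 2.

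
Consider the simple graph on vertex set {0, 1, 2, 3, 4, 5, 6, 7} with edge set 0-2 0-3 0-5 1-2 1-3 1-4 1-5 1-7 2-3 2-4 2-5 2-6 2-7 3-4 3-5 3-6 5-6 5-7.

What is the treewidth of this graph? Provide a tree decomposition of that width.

Treewidth 3.
One optimal decomposition is:
Bags: B1 = {0, 2, 3, 5}  B2 = {1, 2, 3, 5}  B3 = {2, 3, 5, 6}  B4 = {1, 2, 5, 7}  B5 = {1, 2, 3, 4}
Tree: B1–B2, B2–B3, B2–B4, B2–B5

The largest bag has 4 vertices, giving width 3; this decomposition certifies tw(G) ≤ 3. Conversely, {1, 2, 3, 4} is a clique of size 4, and the vertices of any clique must share a bag in every tree decomposition; so some bag has ≥ 4 vertices and tw(G) ≥ 3. Combining the bounds, tw(G) = 3.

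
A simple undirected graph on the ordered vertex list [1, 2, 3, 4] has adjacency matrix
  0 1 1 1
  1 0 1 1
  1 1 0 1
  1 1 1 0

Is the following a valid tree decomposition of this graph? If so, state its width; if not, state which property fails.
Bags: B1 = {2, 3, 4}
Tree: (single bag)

A tree decomposition must satisfy three properties: every vertex lies in some bag; for every edge, both endpoints lie together in some bag; and for every vertex, the bags containing it form a connected subtree. Here vertex 1 appears in no bag, so the decomposition is invalid.

No — vertex 1 appears in no bag.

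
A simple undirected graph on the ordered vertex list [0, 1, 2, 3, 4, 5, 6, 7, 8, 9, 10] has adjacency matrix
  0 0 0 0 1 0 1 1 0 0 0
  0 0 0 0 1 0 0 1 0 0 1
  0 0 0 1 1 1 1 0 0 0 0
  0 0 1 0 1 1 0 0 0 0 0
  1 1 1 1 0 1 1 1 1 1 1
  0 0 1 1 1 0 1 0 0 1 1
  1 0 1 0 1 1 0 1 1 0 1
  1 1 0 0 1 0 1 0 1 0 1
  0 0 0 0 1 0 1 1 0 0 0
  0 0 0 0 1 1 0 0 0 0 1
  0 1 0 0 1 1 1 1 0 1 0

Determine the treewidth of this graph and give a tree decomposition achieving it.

The largest bag has 4 vertices, giving width 3; this decomposition certifies tw(G) ≤ 3. For the lower bound, the 4 vertices {1, 4, 7, 10} are pairwise adjacent, and any tree decomposition puts a clique entirely inside one bag — forcing width ≥ 3. The upper and lower bounds meet at 3, so that is the treewidth.

Treewidth 3.
One optimal decomposition is:
Bags: B1 = {4, 6, 7, 8}  B2 = {4, 6, 7, 10}  B3 = {4, 5, 6, 10}  B4 = {1, 4, 7, 10}  B5 = {2, 4, 5, 6}  B6 = {0, 4, 6, 7}  B7 = {4, 5, 9, 10}  B8 = {2, 3, 4, 5}
Tree: B1–B2, B2–B3, B2–B4, B3–B5, B2–B6, B3–B7, B5–B8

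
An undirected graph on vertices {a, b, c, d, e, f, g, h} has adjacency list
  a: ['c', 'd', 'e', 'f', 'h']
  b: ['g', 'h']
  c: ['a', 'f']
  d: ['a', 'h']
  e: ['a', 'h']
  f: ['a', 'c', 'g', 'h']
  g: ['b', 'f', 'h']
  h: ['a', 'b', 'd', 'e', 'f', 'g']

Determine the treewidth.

2

A width-2 tree decomposition is:
Bags: B1 = {a, c, f}  B2 = {a, f, h}  B3 = {f, g, h}  B4 = {a, d, h}  B5 = {b, g, h}  B6 = {a, e, h}
Tree: B1–B2, B2–B3, B2–B4, B3–B5, B2–B6
Each bag holds 3 vertices, so the decomposition has width 2, which upper-bounds the treewidth. Conversely, {f, g, h} is a clique of size 3, and the vertices of any clique must share a bag in every tree decomposition; so some bag has ≥ 3 vertices and tw(G) ≥ 2. The upper and lower bounds meet at 2, so that is the treewidth.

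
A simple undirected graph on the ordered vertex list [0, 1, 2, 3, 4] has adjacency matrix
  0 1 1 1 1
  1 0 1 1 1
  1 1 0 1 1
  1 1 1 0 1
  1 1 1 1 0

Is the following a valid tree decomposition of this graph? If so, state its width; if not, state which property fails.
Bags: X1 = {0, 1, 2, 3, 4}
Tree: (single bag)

Vertex coverage: the bags together contain {0, 1, 2, 3, 4}, the full vertex set. Edge coverage: each edge of G has both endpoints in at least one bag. Running intersection: for every vertex, the bags containing it form a connected subtree. All three properties hold, so this is a valid tree decomposition of width max|bag| − 1 = 4, and hence tw(G) ≤ 4.

Yes; width 4.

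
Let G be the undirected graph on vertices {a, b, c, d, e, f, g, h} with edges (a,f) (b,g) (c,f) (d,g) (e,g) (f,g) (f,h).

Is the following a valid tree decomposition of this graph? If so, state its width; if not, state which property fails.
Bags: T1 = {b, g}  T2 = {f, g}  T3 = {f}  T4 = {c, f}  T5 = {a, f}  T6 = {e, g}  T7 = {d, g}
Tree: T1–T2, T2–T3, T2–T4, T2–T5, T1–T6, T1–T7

A tree decomposition must satisfy three properties: every vertex lies in some bag; for every edge, both endpoints lie together in some bag; and for every vertex, the bags containing it form a connected subtree. Here vertex h appears in no bag, so the decomposition is invalid.

No — vertex h appears in no bag.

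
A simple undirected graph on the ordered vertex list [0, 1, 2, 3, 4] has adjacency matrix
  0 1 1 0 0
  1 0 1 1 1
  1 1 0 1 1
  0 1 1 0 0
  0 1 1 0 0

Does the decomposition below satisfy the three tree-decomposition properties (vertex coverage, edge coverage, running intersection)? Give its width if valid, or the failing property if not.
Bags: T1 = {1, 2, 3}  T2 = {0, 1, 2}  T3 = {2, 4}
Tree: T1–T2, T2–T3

A tree decomposition must satisfy three properties: every vertex lies in some bag; for every edge, both endpoints lie together in some bag; and for every vertex, the bags containing it form a connected subtree. Here edge (1,4) lies in no bag, so the decomposition is invalid.

No — edge (1,4) lies in no bag.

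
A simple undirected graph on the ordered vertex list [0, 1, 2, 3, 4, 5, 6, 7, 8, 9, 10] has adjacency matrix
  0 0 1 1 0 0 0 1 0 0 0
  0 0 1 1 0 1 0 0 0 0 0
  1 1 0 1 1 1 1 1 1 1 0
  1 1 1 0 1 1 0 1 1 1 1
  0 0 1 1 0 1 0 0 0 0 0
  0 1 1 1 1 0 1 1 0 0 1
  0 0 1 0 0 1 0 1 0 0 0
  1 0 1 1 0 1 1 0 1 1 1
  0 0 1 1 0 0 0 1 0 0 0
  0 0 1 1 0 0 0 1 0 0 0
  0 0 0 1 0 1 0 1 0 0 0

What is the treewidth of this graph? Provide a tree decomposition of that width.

Treewidth 3.
One such decomposition:
Bags: B1 = {2, 3, 7, 9}  B2 = {2, 3, 5, 7}  B3 = {2, 5, 6, 7}  B4 = {3, 5, 7, 10}  B5 = {1, 2, 3, 5}  B6 = {0, 2, 3, 7}  B7 = {2, 3, 4, 5}  B8 = {2, 3, 7, 8}
Tree: B1–B2, B2–B3, B2–B4, B2–B5, B1–B6, B2–B7, B1–B8

The largest bag has 4 vertices, giving width 3; this decomposition certifies tw(G) ≤ 3. For the lower bound, the 4 vertices {1, 2, 3, 5} are pairwise adjacent, and any tree decomposition puts a clique entirely inside one bag — forcing width ≥ 3. Therefore the treewidth is 3.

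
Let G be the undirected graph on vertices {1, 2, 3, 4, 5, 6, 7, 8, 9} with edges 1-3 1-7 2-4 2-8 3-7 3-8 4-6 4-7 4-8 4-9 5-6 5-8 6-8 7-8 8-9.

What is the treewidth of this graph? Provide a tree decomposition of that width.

Treewidth 2.
One such decomposition:
Bags: B1 = {4, 7, 8}  B2 = {3, 7, 8}  B3 = {2, 4, 8}  B4 = {1, 3, 7}  B5 = {4, 6, 8}  B6 = {5, 6, 8}  B7 = {4, 8, 9}
Tree: B1–B2, B1–B3, B2–B4, B1–B5, B5–B6, B3–B7

Every bag has size at most 3, so the width is 3 − 1 = 2 and tw(G) ≤ 2. Conversely, {3, 7, 8} is a clique of size 3, and the vertices of any clique must share a bag in every tree decomposition; so some bag has ≥ 3 vertices and tw(G) ≥ 2. The upper and lower bounds meet at 2, so that is the treewidth.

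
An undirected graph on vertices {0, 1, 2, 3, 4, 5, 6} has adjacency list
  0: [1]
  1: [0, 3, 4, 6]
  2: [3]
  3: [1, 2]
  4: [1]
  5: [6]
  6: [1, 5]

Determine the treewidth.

1

A width-1 tree decomposition is:
Bags: B1 = {0, 1}  B2 = {1, 4}  B3 = {1, 3}  B4 = {2, 3}  B5 = {1, 6}  B6 = {5, 6}
Tree: B1–B2, B2–B3, B3–B4, B2–B5, B5–B6
Each bag holds 2 vertices, so the decomposition has width 1, which upper-bounds the treewidth. Any graph with an edge has treewidth ≥ 1, and G has the edge 1–0. The upper and lower bounds meet at 1, so that is the treewidth.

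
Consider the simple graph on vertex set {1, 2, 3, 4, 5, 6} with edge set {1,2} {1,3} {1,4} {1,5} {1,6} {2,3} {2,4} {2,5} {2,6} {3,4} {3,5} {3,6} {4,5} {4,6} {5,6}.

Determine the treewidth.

A width-5 tree decomposition is:
Bags: B1 = {1, 2, 3, 4, 5, 6}
Tree: (single bag)
A single bag containing all 6 vertices is trivially a valid decomposition of width 5. On the other hand G contains the 6-clique {1, 2, 3, 4, 5, 6}. A clique must lie in a single bag of any decomposition, so no decomposition can have width below 5. Hence tw(G) = 5 exactly.

5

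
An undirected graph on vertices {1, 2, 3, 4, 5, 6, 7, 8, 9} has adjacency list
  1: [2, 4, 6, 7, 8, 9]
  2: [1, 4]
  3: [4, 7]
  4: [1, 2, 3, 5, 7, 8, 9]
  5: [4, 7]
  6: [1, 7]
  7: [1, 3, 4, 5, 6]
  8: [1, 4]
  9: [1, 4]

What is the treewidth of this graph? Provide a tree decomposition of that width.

The largest bag has 3 vertices, giving width 2; this decomposition certifies tw(G) ≤ 2. On the other hand G contains the 3-clique {1, 4, 8}. A clique must lie in a single bag of any decomposition, so no decomposition can have width below 2. The upper and lower bounds meet at 2, so that is the treewidth.

Treewidth 2.
Bags: B1 = {1, 4, 9}  B2 = {1, 4, 7}  B3 = {1, 4, 8}  B4 = {1, 2, 4}  B5 = {4, 5, 7}  B6 = {1, 6, 7}  B7 = {3, 4, 7}
Tree: B1–B2, B2–B3, B2–B4, B2–B5, B2–B6, B5–B7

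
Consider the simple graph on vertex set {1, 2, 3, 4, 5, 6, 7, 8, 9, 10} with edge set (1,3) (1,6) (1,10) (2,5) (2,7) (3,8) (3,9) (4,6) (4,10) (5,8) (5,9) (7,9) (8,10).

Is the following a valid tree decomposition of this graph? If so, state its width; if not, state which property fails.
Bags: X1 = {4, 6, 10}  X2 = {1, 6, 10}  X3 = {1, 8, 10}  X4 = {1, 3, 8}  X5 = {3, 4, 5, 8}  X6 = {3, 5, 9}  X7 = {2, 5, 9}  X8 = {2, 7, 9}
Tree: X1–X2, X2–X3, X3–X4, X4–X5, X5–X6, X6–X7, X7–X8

No — bags containing vertex 4 are not connected in the tree.

A tree decomposition must satisfy three properties: every vertex lies in some bag; for every edge, both endpoints lie together in some bag; and for every vertex, the bags containing it form a connected subtree. Here bags containing vertex 4 are not connected in the tree, so the decomposition is invalid.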